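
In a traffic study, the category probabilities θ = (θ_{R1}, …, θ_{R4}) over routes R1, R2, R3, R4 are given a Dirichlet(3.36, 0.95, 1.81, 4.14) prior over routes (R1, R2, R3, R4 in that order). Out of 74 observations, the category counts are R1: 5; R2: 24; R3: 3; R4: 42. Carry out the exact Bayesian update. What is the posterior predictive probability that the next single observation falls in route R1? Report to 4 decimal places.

The Dirichlet prior is conjugate to the Multinomial likelihood: each posterior αⱼ = prior αⱼ + observed count nⱼ.
Posterior concentration: (8.36, 24.95, 4.81, 46.14), total = 84.26.
P(next = R1 | data) = α_{R1}/Σα = 0.0992.

0.0992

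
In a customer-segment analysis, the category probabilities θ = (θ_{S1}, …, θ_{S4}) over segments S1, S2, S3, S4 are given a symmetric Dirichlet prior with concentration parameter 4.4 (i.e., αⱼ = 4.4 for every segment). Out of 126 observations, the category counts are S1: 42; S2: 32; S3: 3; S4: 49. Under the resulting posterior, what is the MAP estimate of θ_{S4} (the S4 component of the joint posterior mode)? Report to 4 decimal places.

The Dirichlet prior is conjugate to the Multinomial likelihood: each posterior αⱼ = prior αⱼ + observed count nⱼ.
Posterior concentration: (46.4, 36.4, 7.4, 53.4), total = 143.6.
Joint mode component: (α_{S4}−1)/(Σα−K) = 52.4/139.6 = 0.3754.

0.3754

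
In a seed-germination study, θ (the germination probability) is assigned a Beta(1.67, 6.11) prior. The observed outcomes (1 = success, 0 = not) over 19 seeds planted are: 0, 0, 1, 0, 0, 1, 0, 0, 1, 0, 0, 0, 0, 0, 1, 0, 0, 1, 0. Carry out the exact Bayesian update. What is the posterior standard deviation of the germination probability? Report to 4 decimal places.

The Beta prior is conjugate to a Binomial/Bernoulli likelihood; the update adds successes to α and failures to β.
Posterior: Beta(α+k, β+n−k) = Beta(1.67+5, 6.11+14) = Beta(6.67, 20.11).
Var = αβ/((α+β)²(α+β+1)) = 6.67·20.11/(26.78²·27.78) = 0.00673263; SD = √0.00673263 = 0.0821.

0.0821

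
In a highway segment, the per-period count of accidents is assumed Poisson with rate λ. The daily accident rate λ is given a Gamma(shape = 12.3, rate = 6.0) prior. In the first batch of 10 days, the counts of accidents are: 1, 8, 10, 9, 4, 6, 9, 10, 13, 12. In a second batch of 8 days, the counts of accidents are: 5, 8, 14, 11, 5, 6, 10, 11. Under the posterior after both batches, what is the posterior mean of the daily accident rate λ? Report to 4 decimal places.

With a Gamma(shape α, rate β) prior, the Poisson likelihood is conjugate: the posterior is Gamma(α + ΣXᵢ, β + n).
Batch 1: sum of counts S = 82 over n = 10 days.
After batch 1: Gamma(α+S, β+n) = Gamma(12.3+82, 6.0+10) = Gamma(94.3, 16.0).
Batch 2: sum of counts S = 70 over n = 8 days.
After batch 2: Gamma(α+S, β+n) = Gamma(94.3+70, 16.0+8) = Gamma(164.3, 24.0).
Posterior mean = α/β = 164.3/24.0 = 6.8458.

6.8458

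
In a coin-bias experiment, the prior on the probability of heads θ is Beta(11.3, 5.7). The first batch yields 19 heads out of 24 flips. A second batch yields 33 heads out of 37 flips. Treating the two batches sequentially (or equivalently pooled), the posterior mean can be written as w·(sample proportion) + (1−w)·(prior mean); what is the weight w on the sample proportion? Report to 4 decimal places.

0.7821

The Beta prior is conjugate to a Binomial/Bernoulli likelihood; the update adds successes to α and failures to β.
Total number of flips: n = 24 + 37 = 61.
Posterior mean = (α₀+k)/(α₀+β₀+n) = [n/(α₀+β₀+n)]·(k/n) + [(α₀+β₀)/(α₀+β₀+n)]·α₀/(α₀+β₀), so only n and the prior enter the weight.
The weight on the data is w = n/(α₀+β₀+n) = 61/(11.3+5.7+61) = 61/78.0 = 0.7821.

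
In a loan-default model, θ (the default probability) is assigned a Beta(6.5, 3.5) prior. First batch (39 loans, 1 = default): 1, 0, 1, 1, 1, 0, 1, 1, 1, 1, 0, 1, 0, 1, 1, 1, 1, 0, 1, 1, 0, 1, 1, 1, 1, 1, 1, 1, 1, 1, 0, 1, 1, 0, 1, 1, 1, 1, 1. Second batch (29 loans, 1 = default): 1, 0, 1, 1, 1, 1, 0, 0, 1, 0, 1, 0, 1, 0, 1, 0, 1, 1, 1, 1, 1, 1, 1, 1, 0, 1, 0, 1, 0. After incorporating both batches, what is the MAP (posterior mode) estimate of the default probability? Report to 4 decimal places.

The Beta prior is conjugate to a Binomial/Bernoulli likelihood; the update adds successes to α and failures to β.
After batch 1: Beta(6.5+31, 3.5+8) = Beta(37.5, 11.5).
After batch 2: Beta(37.5+19, 11.5+10) = Beta(56.5, 21.5).
Mode of Beta(a,b) for a,b>1 is (a−1)/(a+b−2) = 55.5/76.0 = 0.7303.

0.7303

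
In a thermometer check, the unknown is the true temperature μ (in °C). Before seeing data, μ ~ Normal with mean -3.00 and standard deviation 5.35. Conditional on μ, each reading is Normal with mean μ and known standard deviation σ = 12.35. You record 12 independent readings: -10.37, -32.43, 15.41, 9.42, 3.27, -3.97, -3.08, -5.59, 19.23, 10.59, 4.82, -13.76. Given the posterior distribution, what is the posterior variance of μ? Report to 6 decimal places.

8.801696

For Normal data with known variance σ², a Normal(μ₀, σ₀²) prior on μ is conjugate. Posterior precision = 1/σ₀² + n/σ²; posterior mean is the precision-weighted average of μ₀ and x̄.
σ₀² = 5.35² = 28.6225, σ² = 12.35² = 152.5225; σ² + n·σ₀² = 152.5225 + 12·28.6225 = 495.9925.
Posterior precision = 1/σ₀² + n/σ² = 1/28.6225 + 12/152.5225 = (σ² + n·σ₀²)/(σ₀²σ²) = 495.9925/(28.6225·152.5225); posterior variance σₙ² = σ₀²σ²/(σ² + n·σ₀²) = 28.6225·152.5225/495.9925 = 8.801696.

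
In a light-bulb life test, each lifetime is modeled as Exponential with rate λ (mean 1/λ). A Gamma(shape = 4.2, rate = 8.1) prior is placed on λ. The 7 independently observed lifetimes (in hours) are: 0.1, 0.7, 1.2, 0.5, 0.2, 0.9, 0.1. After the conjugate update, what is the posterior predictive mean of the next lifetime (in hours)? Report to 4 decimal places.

1.1569

With a Gamma(shape α, rate β) prior on the exponential rate λ, the posterior after n observations with total T = Σxᵢ is Gamma(α+n, β+T).
Sum of observations T = 3.7 hours; n = 7.
Posterior: Gamma(4.2+7, 8.1+3.7) = Gamma(11.2, 11.8).
The predictive distribution for the next observation is Lomax; its mean is β/(α−1) = 11.8/10.2 = 1.1569.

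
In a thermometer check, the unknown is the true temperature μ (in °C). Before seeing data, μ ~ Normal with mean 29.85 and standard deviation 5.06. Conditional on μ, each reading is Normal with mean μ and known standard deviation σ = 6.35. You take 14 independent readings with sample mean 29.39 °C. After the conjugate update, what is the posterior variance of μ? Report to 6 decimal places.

For Normal data with known variance σ², a Normal(μ₀, σ₀²) prior on μ is conjugate. Posterior precision = 1/σ₀² + n/σ²; posterior mean is the precision-weighted average of μ₀ and x̄.
σ₀² = 5.06² = 25.6036, σ² = 6.35² = 40.3225; σ² + n·σ₀² = 40.3225 + 14·25.6036 = 398.7729.
Posterior precision = 1/σ₀² + n/σ² = 1/25.6036 + 14/40.3225 = (σ² + n·σ₀²)/(σ₀²σ²) = 398.7729/(25.6036·40.3225); posterior variance σₙ² = σ₀²σ²/(σ² + n·σ₀²) = 25.6036·40.3225/398.7729 = 2.588945.

2.588945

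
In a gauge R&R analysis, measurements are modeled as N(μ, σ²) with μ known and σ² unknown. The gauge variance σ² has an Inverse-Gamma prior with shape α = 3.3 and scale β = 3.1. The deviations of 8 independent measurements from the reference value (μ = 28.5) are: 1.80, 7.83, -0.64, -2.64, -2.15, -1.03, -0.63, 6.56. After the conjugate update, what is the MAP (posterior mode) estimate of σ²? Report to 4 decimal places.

With known mean μ and an Inverse-Gamma(α, β) prior on σ², the Normal likelihood is conjugate: posterior is Inv-Gamma(α + n/2, β + Σ(xᵢ−μ)²/2).
Σ(xᵢ−μ)² = (1.80)² + (7.83)² + (-0.64)² + (-2.64)² + (-2.15)² + (-1.03)² + (-0.63)² + (6.56)² = 121.0420.
Posterior: Inv-Gamma(3.3 + 8/2, 3.1 + 121.0420/2) = Inv-Gamma(7.30, 63.62100).
Mode = β/(α+1) = 63.62100/8.30 = 7.6652.

7.6652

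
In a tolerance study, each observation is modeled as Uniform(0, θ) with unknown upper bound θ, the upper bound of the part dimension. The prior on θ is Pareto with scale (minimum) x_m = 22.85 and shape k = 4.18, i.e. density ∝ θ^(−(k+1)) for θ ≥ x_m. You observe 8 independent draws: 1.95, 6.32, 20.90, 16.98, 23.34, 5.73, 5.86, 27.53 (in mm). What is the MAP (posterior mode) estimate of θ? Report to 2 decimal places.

A Pareto(scale x_m, shape k) prior on the upper bound θ of Uniform(0, θ) is conjugate: posterior is Pareto(max(x_m, max xᵢ), k + n).
Sample maximum = 27.53; prior scale x_m = 22.85 → posterior scale = max = 27.53.
Posterior shape = 4.18 + 8 = 12.18.
The Pareto density is decreasing on [x_m, ∞), so the mode is x_m = 27.53.

27.53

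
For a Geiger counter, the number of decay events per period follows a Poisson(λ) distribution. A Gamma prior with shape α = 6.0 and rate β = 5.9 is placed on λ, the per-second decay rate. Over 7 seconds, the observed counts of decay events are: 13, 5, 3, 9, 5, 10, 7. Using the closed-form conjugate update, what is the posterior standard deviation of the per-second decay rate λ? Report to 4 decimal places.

With a Gamma(shape α, rate β) prior, the Poisson likelihood is conjugate: the posterior is Gamma(α + ΣXᵢ, β + n).
Sum of counts S = 52 over n = 7 seconds.
Posterior: Gamma(α+S, β+n) = Gamma(6.0+52, 5.9+7) = Gamma(58.0, 12.9).
SD = √α/β = √58.0/12.9 = 0.5904.

0.5904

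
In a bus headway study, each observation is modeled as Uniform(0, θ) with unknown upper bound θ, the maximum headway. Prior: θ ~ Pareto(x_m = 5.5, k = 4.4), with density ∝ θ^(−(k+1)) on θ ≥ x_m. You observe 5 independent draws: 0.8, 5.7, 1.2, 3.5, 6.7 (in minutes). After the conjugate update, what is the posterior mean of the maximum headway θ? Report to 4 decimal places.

A Pareto(scale x_m, shape k) prior on the upper bound θ of Uniform(0, θ) is conjugate: posterior is Pareto(max(x_m, max xᵢ), k + n).
Sample maximum = 6.7; prior scale x_m = 5.5 → posterior scale = max = 6.7.
Posterior shape = 4.4 + 5 = 9.4.
E[θ|data] = k·x_m/(k−1) = 9.4·6.7/8.4 = 7.4976.

7.4976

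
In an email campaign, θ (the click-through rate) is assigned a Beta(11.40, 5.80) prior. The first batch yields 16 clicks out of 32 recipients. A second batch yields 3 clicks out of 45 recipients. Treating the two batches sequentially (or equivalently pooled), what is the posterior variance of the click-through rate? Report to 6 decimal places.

The Beta prior is conjugate to a Binomial/Bernoulli likelihood; the update adds successes to α and failures to β.
After batch 1: Beta(11.40+16, 5.80+16) = Beta(27.40, 21.80).
After batch 2: Beta(27.40+3, 21.80+42) = Beta(30.40, 63.80).
Var = αβ/((α+β)²(α+β+1)) = 30.40·63.80/(94.20²·95.20) = 0.002296.

0.002296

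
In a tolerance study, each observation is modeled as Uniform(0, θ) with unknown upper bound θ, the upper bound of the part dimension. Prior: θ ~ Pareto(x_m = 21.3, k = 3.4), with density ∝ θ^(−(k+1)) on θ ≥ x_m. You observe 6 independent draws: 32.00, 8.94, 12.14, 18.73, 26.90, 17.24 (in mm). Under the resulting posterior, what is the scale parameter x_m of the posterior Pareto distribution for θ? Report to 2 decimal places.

32.00

A Pareto(scale x_m, shape k) prior on the upper bound θ of Uniform(0, θ) is conjugate: posterior is Pareto(max(x_m, max xᵢ), k + n).
Sample maximum = 32.00; prior scale x_m = 21.3 → posterior scale = max = 32.00.
Posterior shape = 3.4 + 6 = 9.4.
Posterior scale x_m = 32.00.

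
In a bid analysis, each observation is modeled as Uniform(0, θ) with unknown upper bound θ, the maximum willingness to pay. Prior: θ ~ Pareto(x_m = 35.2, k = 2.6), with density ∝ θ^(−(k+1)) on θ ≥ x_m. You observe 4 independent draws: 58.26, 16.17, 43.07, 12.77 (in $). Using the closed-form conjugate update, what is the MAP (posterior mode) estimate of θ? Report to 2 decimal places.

58.26

A Pareto(scale x_m, shape k) prior on the upper bound θ of Uniform(0, θ) is conjugate: posterior is Pareto(max(x_m, max xᵢ), k + n).
Sample maximum = 58.26; prior scale x_m = 35.2 → posterior scale = max = 58.26.
Posterior shape = 2.6 + 4 = 6.6.
The Pareto density is decreasing on [x_m, ∞), so the mode is x_m = 58.26.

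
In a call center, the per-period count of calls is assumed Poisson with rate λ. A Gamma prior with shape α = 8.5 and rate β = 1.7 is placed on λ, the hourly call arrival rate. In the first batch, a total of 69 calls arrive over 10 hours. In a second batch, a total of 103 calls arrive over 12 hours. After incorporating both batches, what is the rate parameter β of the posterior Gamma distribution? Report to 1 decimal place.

23.7

With a Gamma(shape α, rate β) prior, the Poisson likelihood is conjugate: the posterior is Gamma(α + ΣXᵢ, β + n).
After batch 1: Gamma(α+S, β+n) = Gamma(8.5+69, 1.7+10) = Gamma(77.5, 11.7).
After batch 2: Gamma(α+S, β+n) = Gamma(77.5+103, 11.7+12) = Gamma(180.5, 23.7).
Posterior β = 23.7.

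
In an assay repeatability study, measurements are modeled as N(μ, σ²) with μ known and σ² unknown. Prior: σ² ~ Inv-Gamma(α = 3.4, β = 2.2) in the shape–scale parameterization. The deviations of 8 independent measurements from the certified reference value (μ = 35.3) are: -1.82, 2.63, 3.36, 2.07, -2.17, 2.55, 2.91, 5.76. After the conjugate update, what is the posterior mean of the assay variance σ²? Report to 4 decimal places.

6.4891

With known mean μ and an Inverse-Gamma(α, β) prior on σ², the Normal likelihood is conjugate: posterior is Inv-Gamma(α + n/2, β + Σ(xᵢ−μ)²/2).
Σ(xᵢ−μ)² = (-1.82)² + (2.63)² + (3.36)² + (2.07)² + (-2.17)² + (2.55)² + (2.91)² + (5.76)² = 78.6609.
Posterior: Inv-Gamma(3.4 + 8/2, 2.2 + 78.6609/2) = Inv-Gamma(7.40, 41.53045).
E[σ²|data] = β/(α−1) = 41.53045/6.40 = 6.4891.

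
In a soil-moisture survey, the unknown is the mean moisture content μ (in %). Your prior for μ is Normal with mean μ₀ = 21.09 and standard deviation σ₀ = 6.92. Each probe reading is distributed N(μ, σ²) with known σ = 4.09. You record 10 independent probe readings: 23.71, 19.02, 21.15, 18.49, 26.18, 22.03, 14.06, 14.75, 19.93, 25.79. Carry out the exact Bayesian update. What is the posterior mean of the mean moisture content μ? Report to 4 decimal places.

20.5305

For Normal data with known variance σ², a Normal(μ₀, σ₀²) prior on μ is conjugate. Posterior precision = 1/σ₀² + n/σ²; posterior mean is the precision-weighted average of μ₀ and x̄.
Σxᵢ = 23.71 + 19.02 + 21.15 + 18.49 + 26.18 + 22.03 + 14.06 + 14.75 + 19.93 + 25.79 = 205.11, so n·x̄ = 205.11.
σ₀² = 6.92² = 47.8864, σ² = 4.09² = 16.7281; σ² + n·σ₀² = 16.7281 + 10·47.8864 = 495.5921.
Posterior mean = (μ₀/σ₀² + n·x̄/σ²)/(1/σ₀² + n/σ²) = (σ²·μ₀ + σ₀²·n·x̄)/(σ² + n·σ₀²) = (16.7281·21.09 + 47.8864·205.11)/495.5921 = 10174.775133/495.5921 = 20.5305.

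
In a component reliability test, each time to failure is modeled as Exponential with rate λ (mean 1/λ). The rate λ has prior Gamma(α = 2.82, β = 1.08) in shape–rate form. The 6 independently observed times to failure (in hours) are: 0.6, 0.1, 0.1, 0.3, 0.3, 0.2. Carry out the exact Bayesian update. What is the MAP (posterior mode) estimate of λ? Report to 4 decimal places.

With a Gamma(shape α, rate β) prior on the exponential rate λ, the posterior after n observations with total T = Σxᵢ is Gamma(α+n, β+T).
Sum of observations T = 1.6 hours; n = 6.
Posterior: Gamma(2.82+6, 1.08+1.6) = Gamma(8.82, 2.68).
Mode = (α−1)/β = 2.9179.

2.9179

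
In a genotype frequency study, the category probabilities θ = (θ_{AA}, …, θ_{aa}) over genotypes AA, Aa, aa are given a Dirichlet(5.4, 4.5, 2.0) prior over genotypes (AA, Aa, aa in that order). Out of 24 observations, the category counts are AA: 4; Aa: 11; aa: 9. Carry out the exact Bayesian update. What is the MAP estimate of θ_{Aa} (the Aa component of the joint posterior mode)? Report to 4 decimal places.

The Dirichlet prior is conjugate to the Multinomial likelihood: each posterior αⱼ = prior αⱼ + observed count nⱼ.
Posterior concentration: (9.4, 15.5, 11.0), total = 35.9.
Joint mode component: (α_{Aa}−1)/(Σα−K) = 14.5/32.9 = 0.4407.

0.4407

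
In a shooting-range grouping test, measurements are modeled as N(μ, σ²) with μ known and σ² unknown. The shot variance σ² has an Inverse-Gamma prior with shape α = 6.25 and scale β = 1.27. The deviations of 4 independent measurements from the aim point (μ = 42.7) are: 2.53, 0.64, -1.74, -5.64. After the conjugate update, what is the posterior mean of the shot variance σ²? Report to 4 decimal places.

3.0474

With known mean μ and an Inverse-Gamma(α, β) prior on σ², the Normal likelihood is conjugate: posterior is Inv-Gamma(α + n/2, β + Σ(xᵢ−μ)²/2).
Σ(xᵢ−μ)² = (2.53)² + (0.64)² + (-1.74)² + (-5.64)² = 41.6477.
Posterior: Inv-Gamma(6.25 + 4/2, 1.27 + 41.6477/2) = Inv-Gamma(8.25, 22.09385).
E[σ²|data] = β/(α−1) = 22.09385/7.25 = 3.0474.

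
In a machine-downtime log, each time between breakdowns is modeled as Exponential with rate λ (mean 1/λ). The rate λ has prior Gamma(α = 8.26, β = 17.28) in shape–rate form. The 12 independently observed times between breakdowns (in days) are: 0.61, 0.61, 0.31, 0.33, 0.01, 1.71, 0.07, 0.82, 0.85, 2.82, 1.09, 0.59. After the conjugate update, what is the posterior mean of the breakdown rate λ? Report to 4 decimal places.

0.7476

With a Gamma(shape α, rate β) prior on the exponential rate λ, the posterior after n observations with total T = Σxᵢ is Gamma(α+n, β+T).
Sum of observations T = 9.82 days; n = 12.
Posterior: Gamma(8.26+12, 17.28+9.82) = Gamma(20.26, 27.10).
Posterior mean of λ = α/β = 20.26/27.10 = 0.7476.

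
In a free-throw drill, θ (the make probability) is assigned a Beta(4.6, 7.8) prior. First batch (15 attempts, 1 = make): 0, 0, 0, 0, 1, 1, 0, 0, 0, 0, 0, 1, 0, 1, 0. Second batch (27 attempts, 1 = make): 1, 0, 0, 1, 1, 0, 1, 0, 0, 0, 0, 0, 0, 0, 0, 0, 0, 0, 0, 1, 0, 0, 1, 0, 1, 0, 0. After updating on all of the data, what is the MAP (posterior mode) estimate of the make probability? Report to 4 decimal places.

0.2786

The Beta prior is conjugate to a Binomial/Bernoulli likelihood; the update adds successes to α and failures to β.
After batch 1: Beta(4.6+4, 7.8+11) = Beta(8.6, 18.8).
After batch 2: Beta(8.6+7, 18.8+20) = Beta(15.6, 38.8).
Mode of Beta(a,b) for a,b>1 is (a−1)/(a+b−2) = 14.6/52.4 = 0.2786.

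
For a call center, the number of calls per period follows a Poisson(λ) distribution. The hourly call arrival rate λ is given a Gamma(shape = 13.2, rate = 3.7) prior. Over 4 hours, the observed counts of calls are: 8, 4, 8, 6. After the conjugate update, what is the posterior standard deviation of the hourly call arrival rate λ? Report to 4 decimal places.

0.8131

With a Gamma(shape α, rate β) prior, the Poisson likelihood is conjugate: the posterior is Gamma(α + ΣXᵢ, β + n).
Sum of counts S = 26 over n = 4 hours.
Posterior: Gamma(α+S, β+n) = Gamma(13.2+26, 3.7+4) = Gamma(39.2, 7.7).
SD = √α/β = √39.2/7.7 = 0.8131.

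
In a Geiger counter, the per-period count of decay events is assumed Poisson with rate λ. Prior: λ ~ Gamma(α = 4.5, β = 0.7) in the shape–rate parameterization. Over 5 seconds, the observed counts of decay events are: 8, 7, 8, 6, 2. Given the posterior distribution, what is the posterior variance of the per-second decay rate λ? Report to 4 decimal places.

With a Gamma(shape α, rate β) prior, the Poisson likelihood is conjugate: the posterior is Gamma(α + ΣXᵢ, β + n).
Sum of counts S = 31 over n = 5 seconds.
Posterior: Gamma(α+S, β+n) = Gamma(4.5+31, 0.7+5) = Gamma(35.5, 5.7).
Var = α/β² = 35.5/5.7² = 1.0926.

1.0926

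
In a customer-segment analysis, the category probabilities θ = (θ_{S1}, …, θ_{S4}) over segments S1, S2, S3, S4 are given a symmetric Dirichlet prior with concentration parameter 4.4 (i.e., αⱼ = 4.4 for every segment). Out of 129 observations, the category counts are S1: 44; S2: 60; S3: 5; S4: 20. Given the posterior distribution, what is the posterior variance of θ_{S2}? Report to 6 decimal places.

The Dirichlet prior is conjugate to the Multinomial likelihood: each posterior αⱼ = prior αⱼ + observed count nⱼ.
Posterior concentration: (48.4, 64.4, 9.4, 24.4), total = 146.6.
Var[θ_j] = α_j(Σα−α_j)/((Σα)²(Σα+1)) = 64.4·82.2/(146.6²·147.6) = 0.001669.

0.001669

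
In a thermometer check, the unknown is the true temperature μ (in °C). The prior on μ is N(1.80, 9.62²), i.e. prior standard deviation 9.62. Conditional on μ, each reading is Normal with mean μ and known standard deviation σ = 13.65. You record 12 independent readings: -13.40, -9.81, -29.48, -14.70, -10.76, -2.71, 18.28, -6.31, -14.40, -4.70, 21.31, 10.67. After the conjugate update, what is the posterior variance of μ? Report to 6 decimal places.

13.296089

For Normal data with known variance σ², a Normal(μ₀, σ₀²) prior on μ is conjugate. Posterior precision = 1/σ₀² + n/σ²; posterior mean is the precision-weighted average of μ₀ and x̄.
σ₀² = 9.62² = 92.5444, σ² = 13.65² = 186.3225; σ² + n·σ₀² = 186.3225 + 12·92.5444 = 1296.8553.
Posterior precision = 1/σ₀² + n/σ² = 1/92.5444 + 12/186.3225 = (σ² + n·σ₀²)/(σ₀²σ²) = 1296.8553/(92.5444·186.3225); posterior variance σₙ² = σ₀²σ²/(σ² + n·σ₀²) = 92.5444·186.3225/1296.8553 = 13.296089.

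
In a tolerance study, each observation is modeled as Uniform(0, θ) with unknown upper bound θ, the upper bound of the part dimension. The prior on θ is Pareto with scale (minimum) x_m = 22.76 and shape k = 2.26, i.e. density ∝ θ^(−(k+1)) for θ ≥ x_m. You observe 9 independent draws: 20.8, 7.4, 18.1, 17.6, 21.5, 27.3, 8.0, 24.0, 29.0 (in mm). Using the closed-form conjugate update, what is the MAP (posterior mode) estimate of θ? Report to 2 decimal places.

29.00

A Pareto(scale x_m, shape k) prior on the upper bound θ of Uniform(0, θ) is conjugate: posterior is Pareto(max(x_m, max xᵢ), k + n).
Sample maximum = 29.0; prior scale x_m = 22.76 → posterior scale = max = 29.00.
Posterior shape = 2.26 + 9 = 11.26.
The Pareto density is decreasing on [x_m, ∞), so the mode is x_m = 29.00.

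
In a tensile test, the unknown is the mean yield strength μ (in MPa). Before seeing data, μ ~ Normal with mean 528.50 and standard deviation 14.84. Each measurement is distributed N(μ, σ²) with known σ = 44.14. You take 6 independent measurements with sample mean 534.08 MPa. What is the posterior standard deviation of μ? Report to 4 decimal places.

11.4555

For Normal data with known variance σ², a Normal(μ₀, σ₀²) prior on μ is conjugate. Posterior precision = 1/σ₀² + n/σ²; posterior mean is the precision-weighted average of μ₀ and x̄.
σ₀² = 14.84² = 220.2256, σ² = 44.14² = 1948.3396; σ² + n·σ₀² = 1948.3396 + 6·220.2256 = 3269.6932.
Posterior precision = 1/σ₀² + n/σ² = 1/220.2256 + 6/1948.3396 = (σ² + n·σ₀²)/(σ₀²σ²) = 3269.6932/(220.2256·1948.3396); posterior variance σₙ² = σ₀²σ²/(σ² + n·σ₀²) = 220.2256·1948.3396/3269.6932 = 131.227681.
Posterior SD = √σₙ² = √(220.2256·1948.3396/3269.6932) = 11.4555.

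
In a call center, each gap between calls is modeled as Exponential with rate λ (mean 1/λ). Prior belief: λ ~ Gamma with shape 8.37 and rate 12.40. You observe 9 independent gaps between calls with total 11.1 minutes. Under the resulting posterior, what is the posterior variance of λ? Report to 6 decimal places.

With a Gamma(shape α, rate β) prior on the exponential rate λ, the posterior after n observations with total T = Σxᵢ is Gamma(α+n, β+T).
Posterior: Gamma(8.37+9, 12.40+11.1) = Gamma(17.37, 23.50).
Var = α/β² = 0.031453.

0.031453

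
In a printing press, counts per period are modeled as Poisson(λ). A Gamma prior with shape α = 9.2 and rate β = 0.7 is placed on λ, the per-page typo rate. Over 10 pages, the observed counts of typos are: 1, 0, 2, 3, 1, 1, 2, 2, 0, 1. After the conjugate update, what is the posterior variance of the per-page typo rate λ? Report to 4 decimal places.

With a Gamma(shape α, rate β) prior, the Poisson likelihood is conjugate: the posterior is Gamma(α + ΣXᵢ, β + n).
Sum of counts S = 13 over n = 10 pages.
Posterior: Gamma(α+S, β+n) = Gamma(9.2+13, 0.7+10) = Gamma(22.2, 10.7).
Var = α/β² = 22.2/10.7² = 0.1939.

0.1939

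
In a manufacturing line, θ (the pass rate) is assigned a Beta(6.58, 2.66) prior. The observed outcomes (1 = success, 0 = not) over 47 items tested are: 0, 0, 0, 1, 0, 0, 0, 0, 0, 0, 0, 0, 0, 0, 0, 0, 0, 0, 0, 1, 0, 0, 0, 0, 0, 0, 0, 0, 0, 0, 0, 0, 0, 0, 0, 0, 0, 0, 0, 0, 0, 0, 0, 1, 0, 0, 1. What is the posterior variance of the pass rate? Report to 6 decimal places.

0.002668

The Beta prior is conjugate to a Binomial/Bernoulli likelihood; the update adds successes to α and failures to β.
Posterior: Beta(α+k, β+n−k) = Beta(6.58+4, 2.66+43) = Beta(10.58, 45.66).
Var = αβ/((α+β)²(α+β+1)) = 10.58·45.66/(56.24²·57.24) = 0.002668.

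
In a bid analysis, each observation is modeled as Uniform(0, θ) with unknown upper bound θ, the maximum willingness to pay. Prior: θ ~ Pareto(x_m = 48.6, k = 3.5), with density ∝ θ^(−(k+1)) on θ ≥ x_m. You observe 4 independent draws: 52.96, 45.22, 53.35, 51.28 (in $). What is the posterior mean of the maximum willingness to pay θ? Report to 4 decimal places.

61.5577

A Pareto(scale x_m, shape k) prior on the upper bound θ of Uniform(0, θ) is conjugate: posterior is Pareto(max(x_m, max xᵢ), k + n).
Sample maximum = 53.35; prior scale x_m = 48.6 → posterior scale = max = 53.35.
Posterior shape = 3.5 + 4 = 7.5.
E[θ|data] = k·x_m/(k−1) = 7.5·53.35/6.5 = 61.5577.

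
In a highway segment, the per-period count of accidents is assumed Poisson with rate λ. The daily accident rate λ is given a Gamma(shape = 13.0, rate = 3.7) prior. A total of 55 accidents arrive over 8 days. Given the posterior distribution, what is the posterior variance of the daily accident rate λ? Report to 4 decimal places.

0.4967

With a Gamma(shape α, rate β) prior, the Poisson likelihood is conjugate: the posterior is Gamma(α + ΣXᵢ, β + n).
Posterior: Gamma(α+S, β+n) = Gamma(13.0+55, 3.7+8) = Gamma(68.0, 11.7).
Var = α/β² = 68.0/11.7² = 0.4967.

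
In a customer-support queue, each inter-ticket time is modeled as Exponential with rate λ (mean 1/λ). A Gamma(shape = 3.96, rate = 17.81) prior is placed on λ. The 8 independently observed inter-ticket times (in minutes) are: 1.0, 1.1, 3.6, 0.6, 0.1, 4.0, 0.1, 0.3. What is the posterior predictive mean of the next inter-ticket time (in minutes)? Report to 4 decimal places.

With a Gamma(shape α, rate β) prior on the exponential rate λ, the posterior after n observations with total T = Σxᵢ is Gamma(α+n, β+T).
Sum of observations T = 10.8 minutes; n = 8.
Posterior: Gamma(3.96+8, 17.81+10.8) = Gamma(11.96, 28.61).
The predictive distribution for the next observation is Lomax; its mean is β/(α−1) = 28.61/10.96 = 2.6104.

2.6104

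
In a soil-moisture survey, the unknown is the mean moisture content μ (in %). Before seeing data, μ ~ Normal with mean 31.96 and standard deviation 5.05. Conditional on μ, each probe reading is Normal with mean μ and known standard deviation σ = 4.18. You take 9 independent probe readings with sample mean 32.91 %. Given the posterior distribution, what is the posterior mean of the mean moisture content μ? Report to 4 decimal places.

32.8428

For Normal data with known variance σ², a Normal(μ₀, σ₀²) prior on μ is conjugate. Posterior precision = 1/σ₀² + n/σ²; posterior mean is the precision-weighted average of μ₀ and x̄.
n·x̄ = 9·32.91 = 296.19.
σ₀² = 5.05² = 25.5025, σ² = 4.18² = 17.4724; σ² + n·σ₀² = 17.4724 + 9·25.5025 = 246.9949.
Posterior mean = (μ₀/σ₀² + n·x̄/σ²)/(1/σ₀² + n/σ²) = (σ²·μ₀ + σ₀²·n·x̄)/(σ² + n·σ₀²) = (17.4724·31.96 + 25.5025·296.19)/246.9949 = 8112.003379/246.9949 = 32.8428.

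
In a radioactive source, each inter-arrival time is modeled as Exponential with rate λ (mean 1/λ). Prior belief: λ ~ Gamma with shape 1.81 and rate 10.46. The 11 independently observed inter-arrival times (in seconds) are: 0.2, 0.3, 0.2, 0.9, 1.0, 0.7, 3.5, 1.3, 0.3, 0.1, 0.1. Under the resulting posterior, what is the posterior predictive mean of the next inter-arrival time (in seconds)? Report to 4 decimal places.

With a Gamma(shape α, rate β) prior on the exponential rate λ, the posterior after n observations with total T = Σxᵢ is Gamma(α+n, β+T).
Sum of observations T = 8.6 seconds; n = 11.
Posterior: Gamma(1.81+11, 10.46+8.6) = Gamma(12.81, 19.06).
The predictive distribution for the next observation is Lomax; its mean is β/(α−1) = 19.06/11.81 = 1.6139.

1.6139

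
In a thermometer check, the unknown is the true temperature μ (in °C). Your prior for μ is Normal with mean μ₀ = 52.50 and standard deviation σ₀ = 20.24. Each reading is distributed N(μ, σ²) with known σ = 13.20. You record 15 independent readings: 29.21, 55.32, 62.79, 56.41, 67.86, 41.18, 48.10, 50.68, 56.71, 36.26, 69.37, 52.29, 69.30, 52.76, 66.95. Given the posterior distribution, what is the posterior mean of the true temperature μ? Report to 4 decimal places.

54.2951

For Normal data with known variance σ², a Normal(μ₀, σ₀²) prior on μ is conjugate. Posterior precision = 1/σ₀² + n/σ²; posterior mean is the precision-weighted average of μ₀ and x̄.
Σxᵢ = 29.21 + 55.32 + 62.79 + 56.41 + 67.86 + 41.18 + 48.10 + 50.68 + 56.71 + 36.26 + 69.37 + 52.29 + 69.30 + 52.76 + 66.95 = 815.19, so n·x̄ = 815.19.
σ₀² = 20.24² = 409.6576, σ² = 13.20² = 174.24; σ² + n·σ₀² = 174.24 + 15·409.6576 = 6319.104.
Posterior mean = (μ₀/σ₀² + n·x̄/σ²)/(1/σ₀² + n/σ²) = (σ²·μ₀ + σ₀²·n·x̄)/(σ² + n·σ₀²) = (174.24·52.50 + 409.6576·815.19)/6319.104 = 343096.378944/6319.104 = 54.2951.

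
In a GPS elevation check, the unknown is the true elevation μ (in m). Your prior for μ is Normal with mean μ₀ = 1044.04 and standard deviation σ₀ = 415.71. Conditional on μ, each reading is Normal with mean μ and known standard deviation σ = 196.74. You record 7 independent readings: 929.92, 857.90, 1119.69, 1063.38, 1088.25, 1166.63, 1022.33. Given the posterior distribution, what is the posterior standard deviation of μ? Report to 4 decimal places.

73.1989

For Normal data with known variance σ², a Normal(μ₀, σ₀²) prior on μ is conjugate. Posterior precision = 1/σ₀² + n/σ²; posterior mean is the precision-weighted average of μ₀ and x̄.
σ₀² = 415.71² = 172814.8041, σ² = 196.74² = 38706.6276; σ² + n·σ₀² = 38706.6276 + 7·172814.8041 = 1248410.2563.
Posterior precision = 1/σ₀² + n/σ² = 1/172814.8041 + 7/38706.6276 = (σ² + n·σ₀²)/(σ₀²σ²) = 1248410.2563/(172814.8041·38706.6276); posterior variance σₙ² = σ₀²σ²/(σ² + n·σ₀²) = 172814.8041·38706.6276/1248410.2563 = 5358.076988.
Posterior SD = √σₙ² = √(172814.8041·38706.6276/1248410.2563) = 73.1989.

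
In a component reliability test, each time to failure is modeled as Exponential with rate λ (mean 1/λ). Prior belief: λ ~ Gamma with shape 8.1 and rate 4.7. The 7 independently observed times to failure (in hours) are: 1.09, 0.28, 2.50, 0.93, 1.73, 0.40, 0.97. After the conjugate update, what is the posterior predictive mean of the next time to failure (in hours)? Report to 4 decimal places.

0.8936

With a Gamma(shape α, rate β) prior on the exponential rate λ, the posterior after n observations with total T = Σxᵢ is Gamma(α+n, β+T).
Sum of observations T = 7.90 hours; n = 7.
Posterior: Gamma(8.1+7, 4.7+7.90) = Gamma(15.1, 12.60).
The predictive distribution for the next observation is Lomax; its mean is β/(α−1) = 12.60/14.1 = 0.8936.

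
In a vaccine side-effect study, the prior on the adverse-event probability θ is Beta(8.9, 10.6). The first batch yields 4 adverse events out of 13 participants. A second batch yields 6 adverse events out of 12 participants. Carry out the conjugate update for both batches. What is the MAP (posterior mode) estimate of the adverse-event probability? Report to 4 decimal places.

0.4212

The Beta prior is conjugate to a Binomial/Bernoulli likelihood; the update adds successes to α and failures to β.
After batch 1: Beta(8.9+4, 10.6+9) = Beta(12.9, 19.6).
After batch 2: Beta(12.9+6, 19.6+6) = Beta(18.9, 25.6).
Mode of Beta(a,b) for a,b>1 is (a−1)/(a+b−2) = 17.9/42.5 = 0.4212.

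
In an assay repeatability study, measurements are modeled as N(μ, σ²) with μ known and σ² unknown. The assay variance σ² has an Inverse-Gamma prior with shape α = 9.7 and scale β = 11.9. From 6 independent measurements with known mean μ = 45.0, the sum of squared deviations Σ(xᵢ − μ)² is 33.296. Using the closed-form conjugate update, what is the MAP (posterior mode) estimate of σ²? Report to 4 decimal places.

With known mean μ and an Inverse-Gamma(α, β) prior on σ², the Normal likelihood is conjugate: posterior is Inv-Gamma(α + n/2, β + Σ(xᵢ−μ)²/2).
Posterior: Inv-Gamma(9.7 + 6/2, 11.9 + 33.296/2) = Inv-Gamma(12.70, 28.5480).
Mode = β/(α+1) = 28.5480/13.70 = 2.0838.

2.0838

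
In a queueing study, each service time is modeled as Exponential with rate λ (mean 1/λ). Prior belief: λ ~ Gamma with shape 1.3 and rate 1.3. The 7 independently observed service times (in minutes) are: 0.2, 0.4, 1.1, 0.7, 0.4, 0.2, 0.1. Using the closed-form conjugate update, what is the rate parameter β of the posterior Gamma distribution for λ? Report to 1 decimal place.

4.4

With a Gamma(shape α, rate β) prior on the exponential rate λ, the posterior after n observations with total T = Σxᵢ is Gamma(α+n, β+T).
Sum of observations T = 3.1 minutes; n = 7.
Posterior: Gamma(1.3+7, 1.3+3.1) = Gamma(8.3, 4.4).
Posterior β = 4.4.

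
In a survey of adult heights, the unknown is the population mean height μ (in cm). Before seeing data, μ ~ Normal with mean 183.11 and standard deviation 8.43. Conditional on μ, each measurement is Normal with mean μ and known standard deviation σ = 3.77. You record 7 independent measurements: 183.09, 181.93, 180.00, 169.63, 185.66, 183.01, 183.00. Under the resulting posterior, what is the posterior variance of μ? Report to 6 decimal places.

For Normal data with known variance σ², a Normal(μ₀, σ₀²) prior on μ is conjugate. Posterior precision = 1/σ₀² + n/σ²; posterior mean is the precision-weighted average of μ₀ and x̄.
σ₀² = 8.43² = 71.0649, σ² = 3.77² = 14.2129; σ² + n·σ₀² = 14.2129 + 7·71.0649 = 511.6672.
Posterior precision = 1/σ₀² + n/σ² = 1/71.0649 + 7/14.2129 = (σ² + n·σ₀²)/(σ₀²σ²) = 511.6672/(71.0649·14.2129); posterior variance σₙ² = σ₀²σ²/(σ² + n·σ₀²) = 71.0649·14.2129/511.6672 = 1.974014.

1.974014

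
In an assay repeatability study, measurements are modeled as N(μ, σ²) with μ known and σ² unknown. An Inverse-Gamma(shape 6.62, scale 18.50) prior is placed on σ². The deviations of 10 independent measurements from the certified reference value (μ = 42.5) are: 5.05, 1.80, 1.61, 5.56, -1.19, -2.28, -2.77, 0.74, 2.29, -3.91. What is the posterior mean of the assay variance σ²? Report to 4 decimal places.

6.3378

With known mean μ and an Inverse-Gamma(α, β) prior on σ², the Normal likelihood is conjugate: posterior is Inv-Gamma(α + n/2, β + Σ(xᵢ−μ)²/2).
Σ(xᵢ−μ)² = (5.05)² + (1.80)² + (1.61)² + (5.56)² + (-1.19)² + (-2.28)² + (-2.77)² + (0.74)² + (2.29)² + (-3.91)² = 97.6154.
Posterior: Inv-Gamma(6.62 + 10/2, 18.50 + 97.6154/2) = Inv-Gamma(11.62, 67.30770).
E[σ²|data] = β/(α−1) = 67.30770/10.62 = 6.3378.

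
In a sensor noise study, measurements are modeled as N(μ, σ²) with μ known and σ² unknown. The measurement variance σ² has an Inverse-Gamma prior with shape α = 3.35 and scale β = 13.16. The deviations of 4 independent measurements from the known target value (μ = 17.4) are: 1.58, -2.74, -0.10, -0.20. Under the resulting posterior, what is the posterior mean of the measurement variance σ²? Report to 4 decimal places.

4.1809

With known mean μ and an Inverse-Gamma(α, β) prior on σ², the Normal likelihood is conjugate: posterior is Inv-Gamma(α + n/2, β + Σ(xᵢ−μ)²/2).
Σ(xᵢ−μ)² = (1.58)² + (-2.74)² + (-0.10)² + (-0.20)² = 10.0540.
Posterior: Inv-Gamma(3.35 + 4/2, 13.16 + 10.0540/2) = Inv-Gamma(5.35, 18.18700).
E[σ²|data] = β/(α−1) = 18.18700/4.35 = 4.1809.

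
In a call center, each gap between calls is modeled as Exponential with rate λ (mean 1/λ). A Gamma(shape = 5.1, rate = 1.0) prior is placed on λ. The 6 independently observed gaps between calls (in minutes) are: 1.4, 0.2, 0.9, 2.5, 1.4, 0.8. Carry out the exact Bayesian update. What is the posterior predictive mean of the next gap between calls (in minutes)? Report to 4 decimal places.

With a Gamma(shape α, rate β) prior on the exponential rate λ, the posterior after n observations with total T = Σxᵢ is Gamma(α+n, β+T).
Sum of observations T = 7.2 minutes; n = 6.
Posterior: Gamma(5.1+6, 1.0+7.2) = Gamma(11.1, 8.2).
The predictive distribution for the next observation is Lomax; its mean is β/(α−1) = 8.2/10.1 = 0.8119.

0.8119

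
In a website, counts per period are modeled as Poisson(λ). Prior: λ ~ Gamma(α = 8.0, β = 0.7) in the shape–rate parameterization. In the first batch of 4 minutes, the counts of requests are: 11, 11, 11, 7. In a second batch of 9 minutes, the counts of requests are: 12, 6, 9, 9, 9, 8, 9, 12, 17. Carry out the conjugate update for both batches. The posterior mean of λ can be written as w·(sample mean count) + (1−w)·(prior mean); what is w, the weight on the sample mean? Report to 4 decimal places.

With a Gamma(shape α, rate β) prior, the Poisson likelihood is conjugate: the posterior is Gamma(α + ΣXᵢ, β + n).
Total number of minutes: n = 4 + 9 = 13.
Posterior mean = (α₀+S)/(β₀+n) = [n/(β₀+n)]·(S/n) + [β₀/(β₀+n)]·(α₀/β₀), so only n and β₀ enter the weight.
Weight on data w = n/(β₀+n) = 13/(0.7+13) = 13/13.7 = 0.9489.

0.9489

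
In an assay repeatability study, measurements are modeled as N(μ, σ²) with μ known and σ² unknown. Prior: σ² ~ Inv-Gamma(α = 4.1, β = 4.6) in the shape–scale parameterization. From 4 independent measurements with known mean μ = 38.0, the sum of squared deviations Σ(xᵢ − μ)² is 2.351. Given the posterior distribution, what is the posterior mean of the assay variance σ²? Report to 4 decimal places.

With known mean μ and an Inverse-Gamma(α, β) prior on σ², the Normal likelihood is conjugate: posterior is Inv-Gamma(α + n/2, β + Σ(xᵢ−μ)²/2).
Posterior: Inv-Gamma(4.1 + 4/2, 4.6 + 2.351/2) = Inv-Gamma(6.10, 5.7755).
E[σ²|data] = β/(α−1) = 5.7755/5.10 = 1.1325.

1.1325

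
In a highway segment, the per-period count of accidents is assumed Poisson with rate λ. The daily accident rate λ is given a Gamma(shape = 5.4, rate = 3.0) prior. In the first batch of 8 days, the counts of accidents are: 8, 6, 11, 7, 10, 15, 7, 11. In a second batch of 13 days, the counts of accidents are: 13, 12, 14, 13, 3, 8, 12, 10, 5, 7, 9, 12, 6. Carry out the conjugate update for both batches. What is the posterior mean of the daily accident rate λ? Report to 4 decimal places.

With a Gamma(shape α, rate β) prior, the Poisson likelihood is conjugate: the posterior is Gamma(α + ΣXᵢ, β + n).
Batch 1: sum of counts S = 75 over n = 8 days.
After batch 1: Gamma(α+S, β+n) = Gamma(5.4+75, 3.0+8) = Gamma(80.4, 11.0).
Batch 2: sum of counts S = 124 over n = 13 days.
After batch 2: Gamma(α+S, β+n) = Gamma(80.4+124, 11.0+13) = Gamma(204.4, 24.0).
Posterior mean = α/β = 204.4/24.0 = 8.5167.

8.5167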